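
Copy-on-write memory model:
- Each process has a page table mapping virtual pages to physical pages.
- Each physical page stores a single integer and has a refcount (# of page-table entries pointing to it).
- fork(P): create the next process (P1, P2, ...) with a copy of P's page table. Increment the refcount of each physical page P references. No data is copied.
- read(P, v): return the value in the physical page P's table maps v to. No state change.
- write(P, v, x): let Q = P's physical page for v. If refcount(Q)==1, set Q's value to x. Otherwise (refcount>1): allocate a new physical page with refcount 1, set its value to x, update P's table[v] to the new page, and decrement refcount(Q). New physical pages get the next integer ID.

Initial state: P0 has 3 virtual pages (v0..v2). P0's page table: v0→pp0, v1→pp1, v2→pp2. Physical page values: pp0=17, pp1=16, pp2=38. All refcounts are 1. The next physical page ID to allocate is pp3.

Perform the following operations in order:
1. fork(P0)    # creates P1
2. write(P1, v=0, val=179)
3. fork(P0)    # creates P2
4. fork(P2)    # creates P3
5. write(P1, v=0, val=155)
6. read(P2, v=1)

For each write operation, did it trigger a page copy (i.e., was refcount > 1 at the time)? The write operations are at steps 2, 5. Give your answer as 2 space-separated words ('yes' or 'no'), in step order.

Op 1: fork(P0) -> P1. 3 ppages; refcounts: pp0:2 pp1:2 pp2:2
Op 2: write(P1, v0, 179). refcount(pp0)=2>1 -> COPY to pp3. 4 ppages; refcounts: pp0:1 pp1:2 pp2:2 pp3:1
Op 3: fork(P0) -> P2. 4 ppages; refcounts: pp0:2 pp1:3 pp2:3 pp3:1
Op 4: fork(P2) -> P3. 4 ppages; refcounts: pp0:3 pp1:4 pp2:4 pp3:1
Op 5: write(P1, v0, 155). refcount(pp3)=1 -> write in place. 4 ppages; refcounts: pp0:3 pp1:4 pp2:4 pp3:1
Op 6: read(P2, v1) -> 16. No state change.

yes no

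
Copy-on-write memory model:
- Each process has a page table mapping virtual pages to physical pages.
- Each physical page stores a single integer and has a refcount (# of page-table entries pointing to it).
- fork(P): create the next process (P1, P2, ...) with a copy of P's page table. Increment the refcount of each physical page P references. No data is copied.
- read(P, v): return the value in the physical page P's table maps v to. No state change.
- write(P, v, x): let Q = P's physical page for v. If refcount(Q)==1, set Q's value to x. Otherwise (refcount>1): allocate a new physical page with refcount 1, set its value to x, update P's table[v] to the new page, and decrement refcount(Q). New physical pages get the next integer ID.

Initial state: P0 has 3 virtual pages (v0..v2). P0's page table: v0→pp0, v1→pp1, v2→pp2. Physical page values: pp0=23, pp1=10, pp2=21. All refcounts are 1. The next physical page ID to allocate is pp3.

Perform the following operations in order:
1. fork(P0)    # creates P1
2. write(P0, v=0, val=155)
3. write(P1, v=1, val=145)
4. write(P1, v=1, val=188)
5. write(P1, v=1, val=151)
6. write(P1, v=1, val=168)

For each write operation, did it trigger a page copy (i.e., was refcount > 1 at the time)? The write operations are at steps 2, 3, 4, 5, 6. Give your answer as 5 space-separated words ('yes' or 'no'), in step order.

Op 1: fork(P0) -> P1. 3 ppages; refcounts: pp0:2 pp1:2 pp2:2
Op 2: write(P0, v0, 155). refcount(pp0)=2>1 -> COPY to pp3. 4 ppages; refcounts: pp0:1 pp1:2 pp2:2 pp3:1
Op 3: write(P1, v1, 145). refcount(pp1)=2>1 -> COPY to pp4. 5 ppages; refcounts: pp0:1 pp1:1 pp2:2 pp3:1 pp4:1
Op 4: write(P1, v1, 188). refcount(pp4)=1 -> write in place. 5 ppages; refcounts: pp0:1 pp1:1 pp2:2 pp3:1 pp4:1
Op 5: write(P1, v1, 151). refcount(pp4)=1 -> write in place. 5 ppages; refcounts: pp0:1 pp1:1 pp2:2 pp3:1 pp4:1
Op 6: write(P1, v1, 168). refcount(pp4)=1 -> write in place. 5 ppages; refcounts: pp0:1 pp1:1 pp2:2 pp3:1 pp4:1

yes yes no no no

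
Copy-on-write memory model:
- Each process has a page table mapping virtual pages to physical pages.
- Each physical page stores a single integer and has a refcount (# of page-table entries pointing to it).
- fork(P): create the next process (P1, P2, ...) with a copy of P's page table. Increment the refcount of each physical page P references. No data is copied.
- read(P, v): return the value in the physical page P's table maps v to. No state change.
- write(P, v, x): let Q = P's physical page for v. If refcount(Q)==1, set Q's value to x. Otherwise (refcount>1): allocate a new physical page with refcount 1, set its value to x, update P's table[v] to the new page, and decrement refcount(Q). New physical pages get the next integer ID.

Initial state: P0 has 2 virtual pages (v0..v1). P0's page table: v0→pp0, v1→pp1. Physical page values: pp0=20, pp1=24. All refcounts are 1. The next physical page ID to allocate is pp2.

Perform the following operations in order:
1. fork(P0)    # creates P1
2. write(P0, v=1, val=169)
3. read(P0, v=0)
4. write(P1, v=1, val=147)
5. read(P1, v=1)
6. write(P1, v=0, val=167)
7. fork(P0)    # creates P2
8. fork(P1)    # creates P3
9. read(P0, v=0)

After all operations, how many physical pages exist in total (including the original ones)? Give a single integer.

Answer: 4

Derivation:
Op 1: fork(P0) -> P1. 2 ppages; refcounts: pp0:2 pp1:2
Op 2: write(P0, v1, 169). refcount(pp1)=2>1 -> COPY to pp2. 3 ppages; refcounts: pp0:2 pp1:1 pp2:1
Op 3: read(P0, v0) -> 20. No state change.
Op 4: write(P1, v1, 147). refcount(pp1)=1 -> write in place. 3 ppages; refcounts: pp0:2 pp1:1 pp2:1
Op 5: read(P1, v1) -> 147. No state change.
Op 6: write(P1, v0, 167). refcount(pp0)=2>1 -> COPY to pp3. 4 ppages; refcounts: pp0:1 pp1:1 pp2:1 pp3:1
Op 7: fork(P0) -> P2. 4 ppages; refcounts: pp0:2 pp1:1 pp2:2 pp3:1
Op 8: fork(P1) -> P3. 4 ppages; refcounts: pp0:2 pp1:2 pp2:2 pp3:2
Op 9: read(P0, v0) -> 20. No state change.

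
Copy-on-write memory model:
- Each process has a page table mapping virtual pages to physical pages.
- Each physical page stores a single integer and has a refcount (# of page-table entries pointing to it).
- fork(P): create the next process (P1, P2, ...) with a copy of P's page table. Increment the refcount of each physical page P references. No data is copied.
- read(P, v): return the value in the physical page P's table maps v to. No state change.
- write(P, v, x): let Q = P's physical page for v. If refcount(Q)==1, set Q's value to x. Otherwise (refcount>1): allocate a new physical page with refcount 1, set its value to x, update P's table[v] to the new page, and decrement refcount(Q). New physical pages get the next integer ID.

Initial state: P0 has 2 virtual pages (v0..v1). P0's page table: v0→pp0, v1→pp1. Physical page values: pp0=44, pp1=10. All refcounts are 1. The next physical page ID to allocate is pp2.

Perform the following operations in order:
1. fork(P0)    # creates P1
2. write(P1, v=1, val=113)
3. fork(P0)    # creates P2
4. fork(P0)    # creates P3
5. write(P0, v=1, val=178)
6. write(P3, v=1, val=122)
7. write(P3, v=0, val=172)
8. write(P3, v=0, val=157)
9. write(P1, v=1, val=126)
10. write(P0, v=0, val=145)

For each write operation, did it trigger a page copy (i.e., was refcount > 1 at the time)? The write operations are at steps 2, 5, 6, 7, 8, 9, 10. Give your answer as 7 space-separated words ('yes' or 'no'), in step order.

Op 1: fork(P0) -> P1. 2 ppages; refcounts: pp0:2 pp1:2
Op 2: write(P1, v1, 113). refcount(pp1)=2>1 -> COPY to pp2. 3 ppages; refcounts: pp0:2 pp1:1 pp2:1
Op 3: fork(P0) -> P2. 3 ppages; refcounts: pp0:3 pp1:2 pp2:1
Op 4: fork(P0) -> P3. 3 ppages; refcounts: pp0:4 pp1:3 pp2:1
Op 5: write(P0, v1, 178). refcount(pp1)=3>1 -> COPY to pp3. 4 ppages; refcounts: pp0:4 pp1:2 pp2:1 pp3:1
Op 6: write(P3, v1, 122). refcount(pp1)=2>1 -> COPY to pp4. 5 ppages; refcounts: pp0:4 pp1:1 pp2:1 pp3:1 pp4:1
Op 7: write(P3, v0, 172). refcount(pp0)=4>1 -> COPY to pp5. 6 ppages; refcounts: pp0:3 pp1:1 pp2:1 pp3:1 pp4:1 pp5:1
Op 8: write(P3, v0, 157). refcount(pp5)=1 -> write in place. 6 ppages; refcounts: pp0:3 pp1:1 pp2:1 pp3:1 pp4:1 pp5:1
Op 9: write(P1, v1, 126). refcount(pp2)=1 -> write in place. 6 ppages; refcounts: pp0:3 pp1:1 pp2:1 pp3:1 pp4:1 pp5:1
Op 10: write(P0, v0, 145). refcount(pp0)=3>1 -> COPY to pp6. 7 ppages; refcounts: pp0:2 pp1:1 pp2:1 pp3:1 pp4:1 pp5:1 pp6:1

yes yes yes yes no no yes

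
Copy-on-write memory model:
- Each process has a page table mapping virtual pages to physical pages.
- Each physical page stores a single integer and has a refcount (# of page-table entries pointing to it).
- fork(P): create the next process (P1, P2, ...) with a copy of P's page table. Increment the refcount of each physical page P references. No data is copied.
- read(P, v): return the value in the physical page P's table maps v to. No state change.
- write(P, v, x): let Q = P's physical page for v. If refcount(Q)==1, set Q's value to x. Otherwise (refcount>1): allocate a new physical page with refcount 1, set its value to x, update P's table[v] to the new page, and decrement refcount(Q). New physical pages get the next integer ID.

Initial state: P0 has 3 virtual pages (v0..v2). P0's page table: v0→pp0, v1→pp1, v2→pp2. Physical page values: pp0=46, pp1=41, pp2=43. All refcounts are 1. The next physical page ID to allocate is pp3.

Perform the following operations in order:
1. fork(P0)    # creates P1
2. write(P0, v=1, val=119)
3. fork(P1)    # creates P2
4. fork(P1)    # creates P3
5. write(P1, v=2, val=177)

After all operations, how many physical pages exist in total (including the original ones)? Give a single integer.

Op 1: fork(P0) -> P1. 3 ppages; refcounts: pp0:2 pp1:2 pp2:2
Op 2: write(P0, v1, 119). refcount(pp1)=2>1 -> COPY to pp3. 4 ppages; refcounts: pp0:2 pp1:1 pp2:2 pp3:1
Op 3: fork(P1) -> P2. 4 ppages; refcounts: pp0:3 pp1:2 pp2:3 pp3:1
Op 4: fork(P1) -> P3. 4 ppages; refcounts: pp0:4 pp1:3 pp2:4 pp3:1
Op 5: write(P1, v2, 177). refcount(pp2)=4>1 -> COPY to pp4. 5 ppages; refcounts: pp0:4 pp1:3 pp2:3 pp3:1 pp4:1

Answer: 5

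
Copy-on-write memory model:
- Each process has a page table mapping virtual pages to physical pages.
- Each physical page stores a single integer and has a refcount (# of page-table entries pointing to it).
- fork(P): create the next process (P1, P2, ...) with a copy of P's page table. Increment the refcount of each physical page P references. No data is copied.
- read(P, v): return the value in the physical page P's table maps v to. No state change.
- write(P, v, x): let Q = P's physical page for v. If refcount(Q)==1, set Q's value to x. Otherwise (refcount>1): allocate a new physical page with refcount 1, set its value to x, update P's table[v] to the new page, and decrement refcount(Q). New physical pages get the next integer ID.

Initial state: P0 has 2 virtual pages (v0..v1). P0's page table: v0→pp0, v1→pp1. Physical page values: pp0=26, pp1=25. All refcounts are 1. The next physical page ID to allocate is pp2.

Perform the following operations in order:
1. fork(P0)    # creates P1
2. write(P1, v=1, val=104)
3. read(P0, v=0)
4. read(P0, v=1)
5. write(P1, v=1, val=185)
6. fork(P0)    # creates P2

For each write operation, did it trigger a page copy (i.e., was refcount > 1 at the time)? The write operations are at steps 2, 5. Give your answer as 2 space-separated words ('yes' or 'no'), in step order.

Op 1: fork(P0) -> P1. 2 ppages; refcounts: pp0:2 pp1:2
Op 2: write(P1, v1, 104). refcount(pp1)=2>1 -> COPY to pp2. 3 ppages; refcounts: pp0:2 pp1:1 pp2:1
Op 3: read(P0, v0) -> 26. No state change.
Op 4: read(P0, v1) -> 25. No state change.
Op 5: write(P1, v1, 185). refcount(pp2)=1 -> write in place. 3 ppages; refcounts: pp0:2 pp1:1 pp2:1
Op 6: fork(P0) -> P2. 3 ppages; refcounts: pp0:3 pp1:2 pp2:1

yes no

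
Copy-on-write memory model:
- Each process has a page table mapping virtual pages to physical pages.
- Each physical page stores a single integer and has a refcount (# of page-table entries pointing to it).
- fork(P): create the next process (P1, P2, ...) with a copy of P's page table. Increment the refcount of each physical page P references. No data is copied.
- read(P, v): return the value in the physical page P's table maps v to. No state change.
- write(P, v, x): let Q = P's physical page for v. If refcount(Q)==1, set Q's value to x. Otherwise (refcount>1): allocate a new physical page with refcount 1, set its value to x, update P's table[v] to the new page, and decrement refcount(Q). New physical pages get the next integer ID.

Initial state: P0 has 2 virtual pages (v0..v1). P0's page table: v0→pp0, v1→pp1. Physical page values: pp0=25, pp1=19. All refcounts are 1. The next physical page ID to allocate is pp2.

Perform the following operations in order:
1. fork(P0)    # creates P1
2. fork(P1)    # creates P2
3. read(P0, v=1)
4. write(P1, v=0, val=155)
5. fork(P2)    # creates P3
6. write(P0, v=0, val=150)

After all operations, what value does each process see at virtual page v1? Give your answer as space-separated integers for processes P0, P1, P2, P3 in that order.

Answer: 19 19 19 19

Derivation:
Op 1: fork(P0) -> P1. 2 ppages; refcounts: pp0:2 pp1:2
Op 2: fork(P1) -> P2. 2 ppages; refcounts: pp0:3 pp1:3
Op 3: read(P0, v1) -> 19. No state change.
Op 4: write(P1, v0, 155). refcount(pp0)=3>1 -> COPY to pp2. 3 ppages; refcounts: pp0:2 pp1:3 pp2:1
Op 5: fork(P2) -> P3. 3 ppages; refcounts: pp0:3 pp1:4 pp2:1
Op 6: write(P0, v0, 150). refcount(pp0)=3>1 -> COPY to pp3. 4 ppages; refcounts: pp0:2 pp1:4 pp2:1 pp3:1
P0: v1 -> pp1 = 19
P1: v1 -> pp1 = 19
P2: v1 -> pp1 = 19
P3: v1 -> pp1 = 19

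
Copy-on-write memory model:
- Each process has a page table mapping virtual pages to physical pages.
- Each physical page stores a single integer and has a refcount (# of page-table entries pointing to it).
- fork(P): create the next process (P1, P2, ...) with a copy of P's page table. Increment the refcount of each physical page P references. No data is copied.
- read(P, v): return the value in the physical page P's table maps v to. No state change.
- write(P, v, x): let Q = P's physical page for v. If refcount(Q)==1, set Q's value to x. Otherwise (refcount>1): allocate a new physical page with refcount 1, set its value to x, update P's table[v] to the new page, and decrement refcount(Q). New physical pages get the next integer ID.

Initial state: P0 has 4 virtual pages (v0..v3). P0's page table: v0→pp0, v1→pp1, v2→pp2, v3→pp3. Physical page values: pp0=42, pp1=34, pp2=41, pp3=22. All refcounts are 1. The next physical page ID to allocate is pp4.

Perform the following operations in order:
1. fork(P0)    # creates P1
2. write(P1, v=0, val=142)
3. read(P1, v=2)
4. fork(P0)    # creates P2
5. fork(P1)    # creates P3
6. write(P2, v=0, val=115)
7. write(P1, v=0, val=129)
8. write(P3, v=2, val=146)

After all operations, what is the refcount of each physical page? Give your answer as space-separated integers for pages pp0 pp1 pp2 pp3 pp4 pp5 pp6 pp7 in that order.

Op 1: fork(P0) -> P1. 4 ppages; refcounts: pp0:2 pp1:2 pp2:2 pp3:2
Op 2: write(P1, v0, 142). refcount(pp0)=2>1 -> COPY to pp4. 5 ppages; refcounts: pp0:1 pp1:2 pp2:2 pp3:2 pp4:1
Op 3: read(P1, v2) -> 41. No state change.
Op 4: fork(P0) -> P2. 5 ppages; refcounts: pp0:2 pp1:3 pp2:3 pp3:3 pp4:1
Op 5: fork(P1) -> P3. 5 ppages; refcounts: pp0:2 pp1:4 pp2:4 pp3:4 pp4:2
Op 6: write(P2, v0, 115). refcount(pp0)=2>1 -> COPY to pp5. 6 ppages; refcounts: pp0:1 pp1:4 pp2:4 pp3:4 pp4:2 pp5:1
Op 7: write(P1, v0, 129). refcount(pp4)=2>1 -> COPY to pp6. 7 ppages; refcounts: pp0:1 pp1:4 pp2:4 pp3:4 pp4:1 pp5:1 pp6:1
Op 8: write(P3, v2, 146). refcount(pp2)=4>1 -> COPY to pp7. 8 ppages; refcounts: pp0:1 pp1:4 pp2:3 pp3:4 pp4:1 pp5:1 pp6:1 pp7:1

Answer: 1 4 3 4 1 1 1 1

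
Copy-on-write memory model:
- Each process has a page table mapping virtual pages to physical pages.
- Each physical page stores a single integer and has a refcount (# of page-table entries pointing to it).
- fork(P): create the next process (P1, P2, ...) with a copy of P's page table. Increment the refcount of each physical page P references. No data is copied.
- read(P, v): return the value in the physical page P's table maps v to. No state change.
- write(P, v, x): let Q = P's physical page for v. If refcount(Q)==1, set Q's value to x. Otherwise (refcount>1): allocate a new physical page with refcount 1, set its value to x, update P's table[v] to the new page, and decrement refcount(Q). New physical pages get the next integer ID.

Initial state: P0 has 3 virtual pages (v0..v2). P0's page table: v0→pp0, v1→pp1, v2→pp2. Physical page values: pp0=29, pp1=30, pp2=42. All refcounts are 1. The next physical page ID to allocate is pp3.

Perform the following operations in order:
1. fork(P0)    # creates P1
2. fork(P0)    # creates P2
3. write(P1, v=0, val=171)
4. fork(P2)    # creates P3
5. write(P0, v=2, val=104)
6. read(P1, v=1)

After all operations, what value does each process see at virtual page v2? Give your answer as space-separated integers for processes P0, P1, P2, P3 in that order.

Op 1: fork(P0) -> P1. 3 ppages; refcounts: pp0:2 pp1:2 pp2:2
Op 2: fork(P0) -> P2. 3 ppages; refcounts: pp0:3 pp1:3 pp2:3
Op 3: write(P1, v0, 171). refcount(pp0)=3>1 -> COPY to pp3. 4 ppages; refcounts: pp0:2 pp1:3 pp2:3 pp3:1
Op 4: fork(P2) -> P3. 4 ppages; refcounts: pp0:3 pp1:4 pp2:4 pp3:1
Op 5: write(P0, v2, 104). refcount(pp2)=4>1 -> COPY to pp4. 5 ppages; refcounts: pp0:3 pp1:4 pp2:3 pp3:1 pp4:1
Op 6: read(P1, v1) -> 30. No state change.
P0: v2 -> pp4 = 104
P1: v2 -> pp2 = 42
P2: v2 -> pp2 = 42
P3: v2 -> pp2 = 42

Answer: 104 42 42 42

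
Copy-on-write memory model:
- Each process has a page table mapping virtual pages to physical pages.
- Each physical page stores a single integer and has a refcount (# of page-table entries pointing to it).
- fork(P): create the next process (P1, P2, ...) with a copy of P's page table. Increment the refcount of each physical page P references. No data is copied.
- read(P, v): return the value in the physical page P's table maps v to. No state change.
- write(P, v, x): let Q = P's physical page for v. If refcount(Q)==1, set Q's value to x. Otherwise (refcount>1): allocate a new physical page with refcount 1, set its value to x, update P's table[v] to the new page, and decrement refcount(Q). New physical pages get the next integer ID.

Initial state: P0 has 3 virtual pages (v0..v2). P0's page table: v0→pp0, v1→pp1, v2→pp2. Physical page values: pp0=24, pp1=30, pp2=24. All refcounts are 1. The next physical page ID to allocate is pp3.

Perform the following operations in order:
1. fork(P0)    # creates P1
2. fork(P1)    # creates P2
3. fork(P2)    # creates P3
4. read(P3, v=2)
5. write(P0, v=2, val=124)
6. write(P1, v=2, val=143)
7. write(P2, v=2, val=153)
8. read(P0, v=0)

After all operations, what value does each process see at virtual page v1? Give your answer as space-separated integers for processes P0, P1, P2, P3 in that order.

Op 1: fork(P0) -> P1. 3 ppages; refcounts: pp0:2 pp1:2 pp2:2
Op 2: fork(P1) -> P2. 3 ppages; refcounts: pp0:3 pp1:3 pp2:3
Op 3: fork(P2) -> P3. 3 ppages; refcounts: pp0:4 pp1:4 pp2:4
Op 4: read(P3, v2) -> 24. No state change.
Op 5: write(P0, v2, 124). refcount(pp2)=4>1 -> COPY to pp3. 4 ppages; refcounts: pp0:4 pp1:4 pp2:3 pp3:1
Op 6: write(P1, v2, 143). refcount(pp2)=3>1 -> COPY to pp4. 5 ppages; refcounts: pp0:4 pp1:4 pp2:2 pp3:1 pp4:1
Op 7: write(P2, v2, 153). refcount(pp2)=2>1 -> COPY to pp5. 6 ppages; refcounts: pp0:4 pp1:4 pp2:1 pp3:1 pp4:1 pp5:1
Op 8: read(P0, v0) -> 24. No state change.
P0: v1 -> pp1 = 30
P1: v1 -> pp1 = 30
P2: v1 -> pp1 = 30
P3: v1 -> pp1 = 30

Answer: 30 30 30 30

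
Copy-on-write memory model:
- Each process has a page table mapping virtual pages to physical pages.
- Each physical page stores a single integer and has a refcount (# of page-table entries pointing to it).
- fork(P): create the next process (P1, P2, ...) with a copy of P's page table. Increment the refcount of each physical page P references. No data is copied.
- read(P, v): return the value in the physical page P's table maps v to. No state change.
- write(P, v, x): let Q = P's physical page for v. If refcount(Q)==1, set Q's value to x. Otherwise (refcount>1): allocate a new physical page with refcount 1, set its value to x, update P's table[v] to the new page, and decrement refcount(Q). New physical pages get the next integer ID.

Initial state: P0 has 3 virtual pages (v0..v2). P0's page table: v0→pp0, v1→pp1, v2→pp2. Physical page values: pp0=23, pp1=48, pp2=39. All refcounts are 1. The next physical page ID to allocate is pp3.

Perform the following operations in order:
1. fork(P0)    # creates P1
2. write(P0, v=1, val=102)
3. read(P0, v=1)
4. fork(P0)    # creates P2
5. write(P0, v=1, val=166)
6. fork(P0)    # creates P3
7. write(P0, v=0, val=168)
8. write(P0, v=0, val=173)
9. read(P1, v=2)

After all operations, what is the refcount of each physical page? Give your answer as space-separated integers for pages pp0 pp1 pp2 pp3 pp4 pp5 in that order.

Answer: 3 1 4 1 2 1

Derivation:
Op 1: fork(P0) -> P1. 3 ppages; refcounts: pp0:2 pp1:2 pp2:2
Op 2: write(P0, v1, 102). refcount(pp1)=2>1 -> COPY to pp3. 4 ppages; refcounts: pp0:2 pp1:1 pp2:2 pp3:1
Op 3: read(P0, v1) -> 102. No state change.
Op 4: fork(P0) -> P2. 4 ppages; refcounts: pp0:3 pp1:1 pp2:3 pp3:2
Op 5: write(P0, v1, 166). refcount(pp3)=2>1 -> COPY to pp4. 5 ppages; refcounts: pp0:3 pp1:1 pp2:3 pp3:1 pp4:1
Op 6: fork(P0) -> P3. 5 ppages; refcounts: pp0:4 pp1:1 pp2:4 pp3:1 pp4:2
Op 7: write(P0, v0, 168). refcount(pp0)=4>1 -> COPY to pp5. 6 ppages; refcounts: pp0:3 pp1:1 pp2:4 pp3:1 pp4:2 pp5:1
Op 8: write(P0, v0, 173). refcount(pp5)=1 -> write in place. 6 ppages; refcounts: pp0:3 pp1:1 pp2:4 pp3:1 pp4:2 pp5:1
Op 9: read(P1, v2) -> 39. No state change.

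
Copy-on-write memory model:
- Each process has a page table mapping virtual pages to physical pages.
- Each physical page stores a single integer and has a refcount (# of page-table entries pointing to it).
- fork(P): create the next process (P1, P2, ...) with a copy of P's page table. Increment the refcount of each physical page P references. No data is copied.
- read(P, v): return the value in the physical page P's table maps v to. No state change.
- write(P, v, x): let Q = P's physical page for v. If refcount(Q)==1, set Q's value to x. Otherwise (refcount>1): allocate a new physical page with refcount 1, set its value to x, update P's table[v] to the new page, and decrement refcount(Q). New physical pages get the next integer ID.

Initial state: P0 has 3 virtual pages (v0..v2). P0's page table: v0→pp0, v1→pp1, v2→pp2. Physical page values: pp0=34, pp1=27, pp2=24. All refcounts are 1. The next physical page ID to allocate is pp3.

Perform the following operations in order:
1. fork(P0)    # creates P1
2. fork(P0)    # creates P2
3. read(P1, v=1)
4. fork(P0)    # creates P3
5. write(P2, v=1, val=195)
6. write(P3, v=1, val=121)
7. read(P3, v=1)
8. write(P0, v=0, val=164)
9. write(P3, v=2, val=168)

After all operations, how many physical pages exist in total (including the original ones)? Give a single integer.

Op 1: fork(P0) -> P1. 3 ppages; refcounts: pp0:2 pp1:2 pp2:2
Op 2: fork(P0) -> P2. 3 ppages; refcounts: pp0:3 pp1:3 pp2:3
Op 3: read(P1, v1) -> 27. No state change.
Op 4: fork(P0) -> P3. 3 ppages; refcounts: pp0:4 pp1:4 pp2:4
Op 5: write(P2, v1, 195). refcount(pp1)=4>1 -> COPY to pp3. 4 ppages; refcounts: pp0:4 pp1:3 pp2:4 pp3:1
Op 6: write(P3, v1, 121). refcount(pp1)=3>1 -> COPY to pp4. 5 ppages; refcounts: pp0:4 pp1:2 pp2:4 pp3:1 pp4:1
Op 7: read(P3, v1) -> 121. No state change.
Op 8: write(P0, v0, 164). refcount(pp0)=4>1 -> COPY to pp5. 6 ppages; refcounts: pp0:3 pp1:2 pp2:4 pp3:1 pp4:1 pp5:1
Op 9: write(P3, v2, 168). refcount(pp2)=4>1 -> COPY to pp6. 7 ppages; refcounts: pp0:3 pp1:2 pp2:3 pp3:1 pp4:1 pp5:1 pp6:1

Answer: 7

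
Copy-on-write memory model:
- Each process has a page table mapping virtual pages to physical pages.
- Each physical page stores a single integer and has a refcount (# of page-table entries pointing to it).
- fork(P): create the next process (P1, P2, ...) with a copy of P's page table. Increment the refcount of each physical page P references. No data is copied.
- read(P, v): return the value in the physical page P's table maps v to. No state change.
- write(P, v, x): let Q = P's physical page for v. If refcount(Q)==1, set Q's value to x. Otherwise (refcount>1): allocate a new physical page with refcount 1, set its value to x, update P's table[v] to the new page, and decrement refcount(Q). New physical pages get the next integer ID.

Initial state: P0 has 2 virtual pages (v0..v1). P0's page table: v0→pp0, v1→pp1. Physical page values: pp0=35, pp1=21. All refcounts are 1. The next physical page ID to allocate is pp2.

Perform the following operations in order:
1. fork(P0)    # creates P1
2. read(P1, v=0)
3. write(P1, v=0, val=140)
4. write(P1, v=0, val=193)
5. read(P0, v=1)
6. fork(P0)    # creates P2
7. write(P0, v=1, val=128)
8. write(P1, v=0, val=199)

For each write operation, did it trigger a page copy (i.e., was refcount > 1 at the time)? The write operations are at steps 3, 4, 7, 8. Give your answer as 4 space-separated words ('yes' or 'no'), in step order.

Op 1: fork(P0) -> P1. 2 ppages; refcounts: pp0:2 pp1:2
Op 2: read(P1, v0) -> 35. No state change.
Op 3: write(P1, v0, 140). refcount(pp0)=2>1 -> COPY to pp2. 3 ppages; refcounts: pp0:1 pp1:2 pp2:1
Op 4: write(P1, v0, 193). refcount(pp2)=1 -> write in place. 3 ppages; refcounts: pp0:1 pp1:2 pp2:1
Op 5: read(P0, v1) -> 21. No state change.
Op 6: fork(P0) -> P2. 3 ppages; refcounts: pp0:2 pp1:3 pp2:1
Op 7: write(P0, v1, 128). refcount(pp1)=3>1 -> COPY to pp3. 4 ppages; refcounts: pp0:2 pp1:2 pp2:1 pp3:1
Op 8: write(P1, v0, 199). refcount(pp2)=1 -> write in place. 4 ppages; refcounts: pp0:2 pp1:2 pp2:1 pp3:1

yes no yes no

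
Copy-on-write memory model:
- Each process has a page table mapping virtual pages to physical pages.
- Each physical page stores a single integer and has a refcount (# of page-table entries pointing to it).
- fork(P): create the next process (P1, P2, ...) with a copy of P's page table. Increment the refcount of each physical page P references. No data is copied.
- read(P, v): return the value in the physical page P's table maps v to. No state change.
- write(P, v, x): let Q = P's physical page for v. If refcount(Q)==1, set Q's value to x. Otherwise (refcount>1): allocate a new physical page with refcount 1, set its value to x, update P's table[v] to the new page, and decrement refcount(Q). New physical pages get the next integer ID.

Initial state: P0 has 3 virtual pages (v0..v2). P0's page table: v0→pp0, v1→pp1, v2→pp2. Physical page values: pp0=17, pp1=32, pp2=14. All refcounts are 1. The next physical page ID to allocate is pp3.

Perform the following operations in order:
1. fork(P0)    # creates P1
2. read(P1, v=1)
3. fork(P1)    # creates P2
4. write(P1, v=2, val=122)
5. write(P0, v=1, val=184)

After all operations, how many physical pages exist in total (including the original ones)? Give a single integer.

Op 1: fork(P0) -> P1. 3 ppages; refcounts: pp0:2 pp1:2 pp2:2
Op 2: read(P1, v1) -> 32. No state change.
Op 3: fork(P1) -> P2. 3 ppages; refcounts: pp0:3 pp1:3 pp2:3
Op 4: write(P1, v2, 122). refcount(pp2)=3>1 -> COPY to pp3. 4 ppages; refcounts: pp0:3 pp1:3 pp2:2 pp3:1
Op 5: write(P0, v1, 184). refcount(pp1)=3>1 -> COPY to pp4. 5 ppages; refcounts: pp0:3 pp1:2 pp2:2 pp3:1 pp4:1

Answer: 5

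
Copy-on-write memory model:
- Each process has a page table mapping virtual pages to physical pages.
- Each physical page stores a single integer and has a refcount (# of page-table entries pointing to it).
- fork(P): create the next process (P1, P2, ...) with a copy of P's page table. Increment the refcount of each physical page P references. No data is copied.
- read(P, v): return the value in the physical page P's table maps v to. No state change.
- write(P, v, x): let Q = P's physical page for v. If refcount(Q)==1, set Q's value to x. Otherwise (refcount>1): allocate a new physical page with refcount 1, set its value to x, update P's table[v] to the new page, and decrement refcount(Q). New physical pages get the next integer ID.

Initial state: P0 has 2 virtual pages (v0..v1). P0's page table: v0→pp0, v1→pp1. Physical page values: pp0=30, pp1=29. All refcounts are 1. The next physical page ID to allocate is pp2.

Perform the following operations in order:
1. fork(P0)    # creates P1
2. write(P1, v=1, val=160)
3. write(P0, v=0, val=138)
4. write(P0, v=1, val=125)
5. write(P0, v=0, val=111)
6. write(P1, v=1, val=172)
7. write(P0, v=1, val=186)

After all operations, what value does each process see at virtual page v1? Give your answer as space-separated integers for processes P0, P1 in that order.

Answer: 186 172

Derivation:
Op 1: fork(P0) -> P1. 2 ppages; refcounts: pp0:2 pp1:2
Op 2: write(P1, v1, 160). refcount(pp1)=2>1 -> COPY to pp2. 3 ppages; refcounts: pp0:2 pp1:1 pp2:1
Op 3: write(P0, v0, 138). refcount(pp0)=2>1 -> COPY to pp3. 4 ppages; refcounts: pp0:1 pp1:1 pp2:1 pp3:1
Op 4: write(P0, v1, 125). refcount(pp1)=1 -> write in place. 4 ppages; refcounts: pp0:1 pp1:1 pp2:1 pp3:1
Op 5: write(P0, v0, 111). refcount(pp3)=1 -> write in place. 4 ppages; refcounts: pp0:1 pp1:1 pp2:1 pp3:1
Op 6: write(P1, v1, 172). refcount(pp2)=1 -> write in place. 4 ppages; refcounts: pp0:1 pp1:1 pp2:1 pp3:1
Op 7: write(P0, v1, 186). refcount(pp1)=1 -> write in place. 4 ppages; refcounts: pp0:1 pp1:1 pp2:1 pp3:1
P0: v1 -> pp1 = 186
P1: v1 -> pp2 = 172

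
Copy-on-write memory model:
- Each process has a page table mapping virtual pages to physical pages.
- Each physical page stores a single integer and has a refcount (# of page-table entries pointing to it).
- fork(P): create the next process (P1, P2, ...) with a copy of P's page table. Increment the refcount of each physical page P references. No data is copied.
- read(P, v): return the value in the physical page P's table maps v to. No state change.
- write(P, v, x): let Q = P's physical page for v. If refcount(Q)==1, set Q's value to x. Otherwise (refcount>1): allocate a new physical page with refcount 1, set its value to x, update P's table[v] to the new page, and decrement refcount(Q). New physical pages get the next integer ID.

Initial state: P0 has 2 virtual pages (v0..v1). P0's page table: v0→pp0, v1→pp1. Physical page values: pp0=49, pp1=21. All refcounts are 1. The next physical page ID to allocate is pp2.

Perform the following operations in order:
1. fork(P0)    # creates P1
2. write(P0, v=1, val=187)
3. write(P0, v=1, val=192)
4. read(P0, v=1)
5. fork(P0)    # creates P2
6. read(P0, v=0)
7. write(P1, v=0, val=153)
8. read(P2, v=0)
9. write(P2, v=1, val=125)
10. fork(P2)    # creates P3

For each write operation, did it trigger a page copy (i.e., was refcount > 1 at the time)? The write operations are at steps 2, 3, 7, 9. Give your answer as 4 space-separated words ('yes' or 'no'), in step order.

Op 1: fork(P0) -> P1. 2 ppages; refcounts: pp0:2 pp1:2
Op 2: write(P0, v1, 187). refcount(pp1)=2>1 -> COPY to pp2. 3 ppages; refcounts: pp0:2 pp1:1 pp2:1
Op 3: write(P0, v1, 192). refcount(pp2)=1 -> write in place. 3 ppages; refcounts: pp0:2 pp1:1 pp2:1
Op 4: read(P0, v1) -> 192. No state change.
Op 5: fork(P0) -> P2. 3 ppages; refcounts: pp0:3 pp1:1 pp2:2
Op 6: read(P0, v0) -> 49. No state change.
Op 7: write(P1, v0, 153). refcount(pp0)=3>1 -> COPY to pp3. 4 ppages; refcounts: pp0:2 pp1:1 pp2:2 pp3:1
Op 8: read(P2, v0) -> 49. No state change.
Op 9: write(P2, v1, 125). refcount(pp2)=2>1 -> COPY to pp4. 5 ppages; refcounts: pp0:2 pp1:1 pp2:1 pp3:1 pp4:1
Op 10: fork(P2) -> P3. 5 ppages; refcounts: pp0:3 pp1:1 pp2:1 pp3:1 pp4:2

yes no yes yes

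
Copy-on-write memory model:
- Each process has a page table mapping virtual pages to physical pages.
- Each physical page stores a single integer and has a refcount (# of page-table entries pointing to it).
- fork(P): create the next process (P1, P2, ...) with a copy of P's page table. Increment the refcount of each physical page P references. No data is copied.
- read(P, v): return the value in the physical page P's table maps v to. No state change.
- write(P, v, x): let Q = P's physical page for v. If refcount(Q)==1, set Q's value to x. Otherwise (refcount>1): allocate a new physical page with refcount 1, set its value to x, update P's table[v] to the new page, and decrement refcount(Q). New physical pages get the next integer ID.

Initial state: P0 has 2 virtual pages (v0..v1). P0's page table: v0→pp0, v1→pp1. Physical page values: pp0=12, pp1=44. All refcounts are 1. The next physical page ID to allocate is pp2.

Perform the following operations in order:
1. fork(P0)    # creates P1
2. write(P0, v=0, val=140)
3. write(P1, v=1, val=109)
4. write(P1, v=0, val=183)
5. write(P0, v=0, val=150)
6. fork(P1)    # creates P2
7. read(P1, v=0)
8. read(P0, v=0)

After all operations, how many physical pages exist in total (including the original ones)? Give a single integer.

Op 1: fork(P0) -> P1. 2 ppages; refcounts: pp0:2 pp1:2
Op 2: write(P0, v0, 140). refcount(pp0)=2>1 -> COPY to pp2. 3 ppages; refcounts: pp0:1 pp1:2 pp2:1
Op 3: write(P1, v1, 109). refcount(pp1)=2>1 -> COPY to pp3. 4 ppages; refcounts: pp0:1 pp1:1 pp2:1 pp3:1
Op 4: write(P1, v0, 183). refcount(pp0)=1 -> write in place. 4 ppages; refcounts: pp0:1 pp1:1 pp2:1 pp3:1
Op 5: write(P0, v0, 150). refcount(pp2)=1 -> write in place. 4 ppages; refcounts: pp0:1 pp1:1 pp2:1 pp3:1
Op 6: fork(P1) -> P2. 4 ppages; refcounts: pp0:2 pp1:1 pp2:1 pp3:2
Op 7: read(P1, v0) -> 183. No state change.
Op 8: read(P0, v0) -> 150. No state change.

Answer: 4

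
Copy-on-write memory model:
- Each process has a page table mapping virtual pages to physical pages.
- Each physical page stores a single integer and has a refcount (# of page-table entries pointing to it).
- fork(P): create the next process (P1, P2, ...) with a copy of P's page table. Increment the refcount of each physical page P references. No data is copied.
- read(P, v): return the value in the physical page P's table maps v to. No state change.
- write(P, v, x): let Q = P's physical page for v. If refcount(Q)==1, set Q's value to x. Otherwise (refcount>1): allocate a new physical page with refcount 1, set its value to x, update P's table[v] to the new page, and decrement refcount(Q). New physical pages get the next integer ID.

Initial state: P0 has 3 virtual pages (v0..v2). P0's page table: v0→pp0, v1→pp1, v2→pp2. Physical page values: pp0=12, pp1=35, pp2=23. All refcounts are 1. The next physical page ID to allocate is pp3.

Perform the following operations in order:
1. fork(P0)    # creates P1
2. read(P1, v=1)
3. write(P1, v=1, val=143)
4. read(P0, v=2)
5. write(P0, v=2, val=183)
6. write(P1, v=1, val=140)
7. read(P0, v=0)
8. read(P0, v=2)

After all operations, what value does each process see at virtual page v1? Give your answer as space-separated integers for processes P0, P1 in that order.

Op 1: fork(P0) -> P1. 3 ppages; refcounts: pp0:2 pp1:2 pp2:2
Op 2: read(P1, v1) -> 35. No state change.
Op 3: write(P1, v1, 143). refcount(pp1)=2>1 -> COPY to pp3. 4 ppages; refcounts: pp0:2 pp1:1 pp2:2 pp3:1
Op 4: read(P0, v2) -> 23. No state change.
Op 5: write(P0, v2, 183). refcount(pp2)=2>1 -> COPY to pp4. 5 ppages; refcounts: pp0:2 pp1:1 pp2:1 pp3:1 pp4:1
Op 6: write(P1, v1, 140). refcount(pp3)=1 -> write in place. 5 ppages; refcounts: pp0:2 pp1:1 pp2:1 pp3:1 pp4:1
Op 7: read(P0, v0) -> 12. No state change.
Op 8: read(P0, v2) -> 183. No state change.
P0: v1 -> pp1 = 35
P1: v1 -> pp3 = 140

Answer: 35 140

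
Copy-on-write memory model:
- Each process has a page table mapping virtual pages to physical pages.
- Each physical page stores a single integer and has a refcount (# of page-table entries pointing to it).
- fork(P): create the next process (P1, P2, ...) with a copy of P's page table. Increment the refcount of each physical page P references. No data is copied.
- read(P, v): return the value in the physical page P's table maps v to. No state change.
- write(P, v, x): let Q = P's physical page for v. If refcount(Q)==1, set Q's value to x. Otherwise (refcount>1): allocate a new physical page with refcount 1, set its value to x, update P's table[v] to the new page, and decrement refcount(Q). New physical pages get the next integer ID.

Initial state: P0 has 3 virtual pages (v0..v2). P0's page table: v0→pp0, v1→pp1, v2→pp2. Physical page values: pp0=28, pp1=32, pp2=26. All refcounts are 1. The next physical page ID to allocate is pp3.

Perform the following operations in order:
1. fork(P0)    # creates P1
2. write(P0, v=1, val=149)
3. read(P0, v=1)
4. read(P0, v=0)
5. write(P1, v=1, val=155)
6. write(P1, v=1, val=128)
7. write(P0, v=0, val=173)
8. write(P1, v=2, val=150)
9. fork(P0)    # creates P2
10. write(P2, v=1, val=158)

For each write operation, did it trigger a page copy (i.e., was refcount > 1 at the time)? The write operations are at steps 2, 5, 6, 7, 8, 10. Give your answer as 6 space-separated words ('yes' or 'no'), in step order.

Op 1: fork(P0) -> P1. 3 ppages; refcounts: pp0:2 pp1:2 pp2:2
Op 2: write(P0, v1, 149). refcount(pp1)=2>1 -> COPY to pp3. 4 ppages; refcounts: pp0:2 pp1:1 pp2:2 pp3:1
Op 3: read(P0, v1) -> 149. No state change.
Op 4: read(P0, v0) -> 28. No state change.
Op 5: write(P1, v1, 155). refcount(pp1)=1 -> write in place. 4 ppages; refcounts: pp0:2 pp1:1 pp2:2 pp3:1
Op 6: write(P1, v1, 128). refcount(pp1)=1 -> write in place. 4 ppages; refcounts: pp0:2 pp1:1 pp2:2 pp3:1
Op 7: write(P0, v0, 173). refcount(pp0)=2>1 -> COPY to pp4. 5 ppages; refcounts: pp0:1 pp1:1 pp2:2 pp3:1 pp4:1
Op 8: write(P1, v2, 150). refcount(pp2)=2>1 -> COPY to pp5. 6 ppages; refcounts: pp0:1 pp1:1 pp2:1 pp3:1 pp4:1 pp5:1
Op 9: fork(P0) -> P2. 6 ppages; refcounts: pp0:1 pp1:1 pp2:2 pp3:2 pp4:2 pp5:1
Op 10: write(P2, v1, 158). refcount(pp3)=2>1 -> COPY to pp6. 7 ppages; refcounts: pp0:1 pp1:1 pp2:2 pp3:1 pp4:2 pp5:1 pp6:1

yes no no yes yes yes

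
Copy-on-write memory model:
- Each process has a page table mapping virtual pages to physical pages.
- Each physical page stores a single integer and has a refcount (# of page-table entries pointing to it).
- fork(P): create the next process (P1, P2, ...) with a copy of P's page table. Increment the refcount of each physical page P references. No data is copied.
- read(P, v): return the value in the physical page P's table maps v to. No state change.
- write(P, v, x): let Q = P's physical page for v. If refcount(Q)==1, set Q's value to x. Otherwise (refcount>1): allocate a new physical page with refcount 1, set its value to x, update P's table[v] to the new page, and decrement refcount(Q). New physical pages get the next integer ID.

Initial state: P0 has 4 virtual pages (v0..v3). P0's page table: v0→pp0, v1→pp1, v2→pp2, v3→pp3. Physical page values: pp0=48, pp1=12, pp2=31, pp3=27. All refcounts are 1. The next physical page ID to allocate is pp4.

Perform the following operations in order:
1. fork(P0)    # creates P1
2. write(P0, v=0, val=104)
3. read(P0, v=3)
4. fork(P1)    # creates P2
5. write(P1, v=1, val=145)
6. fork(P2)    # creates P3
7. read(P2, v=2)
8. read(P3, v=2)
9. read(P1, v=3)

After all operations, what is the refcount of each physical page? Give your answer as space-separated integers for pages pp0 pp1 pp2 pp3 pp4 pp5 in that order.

Op 1: fork(P0) -> P1. 4 ppages; refcounts: pp0:2 pp1:2 pp2:2 pp3:2
Op 2: write(P0, v0, 104). refcount(pp0)=2>1 -> COPY to pp4. 5 ppages; refcounts: pp0:1 pp1:2 pp2:2 pp3:2 pp4:1
Op 3: read(P0, v3) -> 27. No state change.
Op 4: fork(P1) -> P2. 5 ppages; refcounts: pp0:2 pp1:3 pp2:3 pp3:3 pp4:1
Op 5: write(P1, v1, 145). refcount(pp1)=3>1 -> COPY to pp5. 6 ppages; refcounts: pp0:2 pp1:2 pp2:3 pp3:3 pp4:1 pp5:1
Op 6: fork(P2) -> P3. 6 ppages; refcounts: pp0:3 pp1:3 pp2:4 pp3:4 pp4:1 pp5:1
Op 7: read(P2, v2) -> 31. No state change.
Op 8: read(P3, v2) -> 31. No state change.
Op 9: read(P1, v3) -> 27. No state change.

Answer: 3 3 4 4 1 1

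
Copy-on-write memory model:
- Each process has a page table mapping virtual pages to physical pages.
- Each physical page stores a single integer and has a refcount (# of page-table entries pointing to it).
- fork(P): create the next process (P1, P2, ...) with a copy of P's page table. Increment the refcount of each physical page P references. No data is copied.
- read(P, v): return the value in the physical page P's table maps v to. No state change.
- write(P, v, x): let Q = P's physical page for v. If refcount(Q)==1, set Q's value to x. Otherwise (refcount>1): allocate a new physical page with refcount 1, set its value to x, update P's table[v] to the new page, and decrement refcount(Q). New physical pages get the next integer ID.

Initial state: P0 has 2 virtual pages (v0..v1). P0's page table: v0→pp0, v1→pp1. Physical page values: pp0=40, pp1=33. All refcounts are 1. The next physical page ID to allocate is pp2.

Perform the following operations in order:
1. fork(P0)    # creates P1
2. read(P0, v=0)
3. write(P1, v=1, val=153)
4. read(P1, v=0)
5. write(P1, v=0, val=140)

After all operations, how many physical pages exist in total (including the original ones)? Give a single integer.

Op 1: fork(P0) -> P1. 2 ppages; refcounts: pp0:2 pp1:2
Op 2: read(P0, v0) -> 40. No state change.
Op 3: write(P1, v1, 153). refcount(pp1)=2>1 -> COPY to pp2. 3 ppages; refcounts: pp0:2 pp1:1 pp2:1
Op 4: read(P1, v0) -> 40. No state change.
Op 5: write(P1, v0, 140). refcount(pp0)=2>1 -> COPY to pp3. 4 ppages; refcounts: pp0:1 pp1:1 pp2:1 pp3:1

Answer: 4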